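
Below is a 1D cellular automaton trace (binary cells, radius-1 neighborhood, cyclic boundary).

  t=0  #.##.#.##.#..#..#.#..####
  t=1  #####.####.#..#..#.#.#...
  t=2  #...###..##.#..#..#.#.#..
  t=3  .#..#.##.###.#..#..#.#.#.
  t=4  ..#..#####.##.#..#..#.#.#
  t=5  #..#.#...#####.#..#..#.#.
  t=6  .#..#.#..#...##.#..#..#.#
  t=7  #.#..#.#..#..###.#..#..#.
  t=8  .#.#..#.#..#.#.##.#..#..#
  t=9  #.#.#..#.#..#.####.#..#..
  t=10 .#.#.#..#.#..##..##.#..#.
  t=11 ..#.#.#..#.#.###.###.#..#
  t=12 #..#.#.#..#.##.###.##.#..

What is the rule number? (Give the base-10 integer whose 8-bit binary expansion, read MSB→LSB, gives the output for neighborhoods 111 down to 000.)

120

  ### -> .   bit 7 = 0  t=0,i=22
  ##. -> #   bit 6 = 1  t=0,i=0
  #.# -> #   bit 5 = 1  t=0,i=1
  #.. -> #   bit 4 = 1  t=0,i=11
  .## -> #   bit 3 = 1  t=0,i=2
  .#. -> .   bit 2 = 0  t=0,i=5
  ..# -> .   bit 1 = 0  t=0,i=12
  ... -> .   bit 0 = 0  t=1,i=23
  bits 01111000 = 120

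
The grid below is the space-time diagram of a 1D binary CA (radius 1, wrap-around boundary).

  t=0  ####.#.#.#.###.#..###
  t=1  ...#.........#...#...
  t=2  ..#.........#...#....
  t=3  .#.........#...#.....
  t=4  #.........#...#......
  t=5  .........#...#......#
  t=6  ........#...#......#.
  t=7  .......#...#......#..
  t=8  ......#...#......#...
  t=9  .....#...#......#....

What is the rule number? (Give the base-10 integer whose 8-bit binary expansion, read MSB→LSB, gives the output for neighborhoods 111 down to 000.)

  ### -> .   bit 7 = 0  t=0,i=0
  ##. -> #   bit 6 = 1  t=0,i=3
  #.# -> .   bit 5 = 0  t=0,i=4
  #.. -> .   bit 4 = 0  t=0,i=16
  .## -> .   bit 3 = 0  t=0,i=11
  .#. -> .   bit 2 = 0  t=0,i=5
  ..# -> #   bit 1 = 1  t=0,i=17
  ... -> .   bit 0 = 0  t=1,i=0
  bits 01000010 = 66

66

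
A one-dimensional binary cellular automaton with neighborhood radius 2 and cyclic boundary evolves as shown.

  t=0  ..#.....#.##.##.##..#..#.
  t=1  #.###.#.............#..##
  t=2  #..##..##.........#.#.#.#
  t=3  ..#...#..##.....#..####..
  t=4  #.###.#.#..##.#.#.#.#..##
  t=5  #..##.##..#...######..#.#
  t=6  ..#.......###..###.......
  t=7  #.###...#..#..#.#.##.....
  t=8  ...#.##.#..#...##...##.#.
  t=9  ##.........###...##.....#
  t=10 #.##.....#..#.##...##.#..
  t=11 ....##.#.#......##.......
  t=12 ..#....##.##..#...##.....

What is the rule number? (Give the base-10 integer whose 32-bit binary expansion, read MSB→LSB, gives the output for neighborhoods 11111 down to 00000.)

2704000274

  ##### -> #   bit 31 = 1  t=5,i=16
  ####. -> .   bit 30 = 0  t=3,i=21
  ###.# -> #   bit 29 = 1  t=1,i=0
  ###.. -> .   bit 28 = 0  t=3,i=22
  ##.## -> .   bit 27 = 0  t=0,i=12
  ##.#. -> .   bit 26 = 0  t=1,i=5
  ##..# -> .   bit 25 = 0  t=0,i=18
  ##... -> #   bit 24 = 1  t=2,i=9
  #.### -> .   bit 23 = 0  t=1,i=2
  #.##. -> .   bit 22 = 0  t=0,i=10
  #.#.# -> #   bit 21 = 1  t=2,i=20
  #.#.. -> .   bit 20 = 0  t=1,i=6
  #..## -> #   bit 19 = 1  t=1,i=22
  #..#. -> .   bit 18 = 0  t=0,i=19
  #...# -> #   bit 17 = 1  t=0,i=0
  #.... -> #   bit 16 = 1  t=0,i=4
  .#### -> #   bit 15 = 1  t=3,i=20
  .###. -> #   bit 14 = 1  t=1,i=3
  .##.# -> .   bit 13 = 0  t=0,i=11
  .##.. -> .   bit 12 = 0  t=0,i=17
  .#.## -> .   bit 11 = 0  t=0,i=9
  .#.#. -> #   bit 10 = 1  t=2,i=19
  .#..# -> .   bit 9 = 0  t=0,i=21
  .#... -> #   bit 8 = 1  t=0,i=3
  ..### -> .   bit 7 = 0  t=1,i=23
  ..##. -> .   bit 6 = 0  t=2,i=3
  ..#.# -> .   bit 5 = 0  t=0,i=8
  ..#.. -> #   bit 4 = 1  t=0,i=2
  ...## -> .   bit 3 = 0  t=5,i=13
  ...#. -> .   bit 2 = 0  t=0,i=1
  ....# -> #   bit 1 = 1  t=0,i=6
  ..... -> .   bit 0 = 0  t=0,i=5
  bits 10100001001010111100010100010010 = 2704000274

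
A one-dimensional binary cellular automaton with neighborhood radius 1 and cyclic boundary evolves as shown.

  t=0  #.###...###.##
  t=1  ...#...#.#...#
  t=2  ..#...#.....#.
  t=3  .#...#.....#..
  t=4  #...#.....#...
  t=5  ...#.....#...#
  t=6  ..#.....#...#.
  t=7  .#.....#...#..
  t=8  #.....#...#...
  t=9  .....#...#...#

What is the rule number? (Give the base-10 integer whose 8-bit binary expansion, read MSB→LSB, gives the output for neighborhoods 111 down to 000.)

130

  ### -> #   bit 7 = 1  t=0,i=3
  ##. -> .   bit 6 = 0  t=0,i=0
  #.# -> .   bit 5 = 0  t=0,i=1
  #.. -> .   bit 4 = 0  t=0,i=5
  .## -> .   bit 3 = 0  t=0,i=2
  .#. -> .   bit 2 = 0  t=1,i=3
  ..# -> #   bit 1 = 1  t=0,i=7
  ... -> .   bit 0 = 0  t=0,i=6
  bits 10000010 = 130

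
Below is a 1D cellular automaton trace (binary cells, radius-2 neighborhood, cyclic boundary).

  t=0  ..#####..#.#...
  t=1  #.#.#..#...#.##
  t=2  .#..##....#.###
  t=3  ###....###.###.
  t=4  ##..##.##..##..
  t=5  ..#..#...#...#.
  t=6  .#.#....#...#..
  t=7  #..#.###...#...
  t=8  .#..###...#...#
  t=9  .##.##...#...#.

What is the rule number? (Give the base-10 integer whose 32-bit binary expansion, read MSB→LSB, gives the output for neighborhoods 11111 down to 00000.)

2257676935

  ##### -> #   bit 31 = 1  t=0,i=4
  ####. -> .   bit 30 = 0  t=0,i=5
  ###.# -> .   bit 29 = 0  t=1,i=0
  ###.. -> .   bit 28 = 0  t=0,i=6
  ##.## -> .   bit 27 = 0  t=3,i=10
  ##.#. -> #   bit 26 = 1  t=1,i=1
  ##..# -> #   bit 25 = 1  t=0,i=7
  ##... -> .   bit 24 = 0  t=2,i=6
  #.### -> #   bit 23 = 1  t=1,i=13
  #.##. -> .   bit 22 = 0  t=4,i=7
  #.#.# -> .   bit 21 = 0  t=1,i=2
  #.#.. -> #   bit 20 = 1  t=0,i=11
  #..## -> .   bit 19 = 0  t=2,i=3
  #..#. -> .   bit 18 = 0  t=0,i=8
  #...# -> .   bit 17 = 0  t=1,i=9
  #.... -> #   bit 16 = 1  t=0,i=13
  .#### -> .   bit 15 = 0  t=0,i=3
  .###. -> #   bit 14 = 1  t=1,i=14
  .##.# -> #   bit 13 = 1  t=4,i=5
  .##.. -> .   bit 12 = 0  t=2,i=5
  .#.## -> #   bit 11 = 1  t=1,i=12
  .#.#. -> .   bit 10 = 0  t=0,i=10
  .#..# -> #   bit 9 = 1  t=1,i=5
  .#... -> .   bit 8 = 0  t=0,i=12
  ..### -> #   bit 7 = 1  t=0,i=2
  ..##. -> .   bit 6 = 0  t=2,i=4
  ..#.# -> .   bit 5 = 0  t=0,i=9
  ..#.. -> .   bit 4 = 0  t=1,i=7
  ...## -> .   bit 3 = 0  t=0,i=1
  ...#. -> #   bit 2 = 1  t=1,i=10
  ....# -> #   bit 1 = 1  t=0,i=0
  ..... -> #   bit 0 = 1  t=0,i=14
  bits 10000110100100010110101010000111 = 2257676935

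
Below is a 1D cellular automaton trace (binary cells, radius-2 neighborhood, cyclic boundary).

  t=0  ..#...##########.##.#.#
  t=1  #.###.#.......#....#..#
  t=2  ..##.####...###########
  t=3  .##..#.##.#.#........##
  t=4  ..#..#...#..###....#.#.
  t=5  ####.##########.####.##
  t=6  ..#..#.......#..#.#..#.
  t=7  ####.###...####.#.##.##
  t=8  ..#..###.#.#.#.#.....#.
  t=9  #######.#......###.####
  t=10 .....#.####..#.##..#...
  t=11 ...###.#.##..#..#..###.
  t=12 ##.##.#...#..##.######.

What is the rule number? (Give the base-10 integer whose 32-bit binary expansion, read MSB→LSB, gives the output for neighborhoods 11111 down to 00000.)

1419465718

  nb #####: next=.  (t=0,i=8, bit31=0)
  nb ####.: next=#  (t=0,i=14, bit30=1)
  nb ###.#: next=.  (t=0,i=15, bit29=0)
  nb ###..: next=#  (t=2,i=8, bit28=1)
  nb ##.##: next=.  (t=0,i=16, bit27=0)
  nb ##.#.: next=#  (t=0,i=19, bit26=1)
  nb ##..#: next=.  (t=2,i=0, bit25=0)
  nb ##...: next=.  (t=2,i=9, bit24=0)
  nb #.###: next=#  (t=1,i=2, bit23=1)
  nb #.##.: next=.  (t=0,i=17, bit22=0)
  nb #.#.#: next=.  (t=0,i=20, bit21=0)
  nb #.#..: next=#  (t=0,i=22, bit20=1)
  nb #..##: next=#  (t=1,i=21, bit19=1)
  nb #..#.: next=.  (t=0,i=1, bit18=0)
  nb #...#: next=#  (t=0,i=4, bit17=1)
  nb #....: next=#  (t=1,i=8, bit16=1)
  nb .####: next=.  (t=0,i=7, bit15=0)
  nb .###.: next=#  (t=1,i=3, bit14=1)
  nb .##.#: next=.  (t=0,i=18, bit13=0)
  nb .##..: next=#  (t=3,i=2, bit12=1)
  nb .#.##: next=.  (t=3,i=6, bit11=0)
  nb .#.#.: next=.  (t=0,i=21, bit10=0)
  nb .#..#: next=#  (t=0,i=0, bit9=1)
  nb .#...: next=#  (t=0,i=3, bit8=1)
  nb ..###: next=#  (t=0,i=6, bit7=1)
  nb ..##.: next=#  (t=1,i=22, bit6=1)
  nb ..#.#: next=#  (t=3,i=5, bit5=1)
  nb ..#..: next=#  (t=0,i=2, bit4=1)
  nb ...##: next=.  (t=0,i=5, bit3=0)
  nb ...#.: next=#  (t=1,i=13, bit2=1)
  nb ....#: next=#  (t=1,i=12, bit1=1)
  nb .....: next=.  (t=1,i=9, bit0=0)
  bits 01010100100110110101001111110110 = 1419465718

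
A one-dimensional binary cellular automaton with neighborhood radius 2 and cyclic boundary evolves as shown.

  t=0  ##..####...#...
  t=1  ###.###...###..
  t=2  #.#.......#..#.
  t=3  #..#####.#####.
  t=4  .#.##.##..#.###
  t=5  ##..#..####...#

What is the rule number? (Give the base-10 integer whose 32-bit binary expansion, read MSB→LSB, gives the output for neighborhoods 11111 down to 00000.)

  nb #####: next=.  (t=3,i=5, bit31=0)
  nb ####.: next=#  (t=0,i=6, bit30=1)
  nb ###.#: next=#  (t=1,i=2, bit29=1)
  nb ###..: next=.  (t=0,i=7, bit28=0)
  nb ##.##: next=.  (t=1,i=3, bit27=0)
  nb ##.#.: next=#  (t=3,i=14, bit26=1)
  nb ##..#: next=#  (t=0,i=2, bit25=1)
  nb ##...: next=.  (t=0,i=8, bit24=0)
  nb #.###: next=.  (t=1,i=4, bit23=0)
  nb #.##.: next=.  (t=4,i=3, bit22=0)
  nb #.#.#: next=#  (t=2,i=0, bit21=1)
  nb #.#..: next=.  (t=2,i=2, bit20=0)
  nb #..##: next=.  (t=0,i=3, bit19=0)
  nb #..#.: next=#  (t=2,i=12, bit18=1)
  nb #...#: next=.  (t=0,i=9, bit17=0)
  nb #....: next=#  (t=2,i=4, bit16=1)
  nb .####: next=#  (t=0,i=5, bit15=1)
  nb .###.: next=.  (t=1,i=1, bit14=0)
  nb .##.#: next=#  (t=4,i=4, bit13=1)
  nb .##..: next=#  (t=0,i=1, bit12=1)
  nb .#.##: next=.  (t=4,i=2, bit11=0)
  nb .#.#.: next=.  (t=2,i=1, bit10=0)
  nb .#..#: next=#  (t=2,i=11, bit9=1)
  nb .#...: next=#  (t=0,i=12, bit8=1)
  nb ..###: next=#  (t=0,i=4, bit7=1)
  nb ..##.: next=#  (t=0,i=0, bit6=1)
  nb ..#.#: next=#  (t=2,i=13, bit5=1)
  nb ..#..: next=#  (t=0,i=11, bit4=1)
  nb ...##: next=.  (t=0,i=14, bit3=0)
  nb ...#.: next=#  (t=0,i=10, bit2=1)
  nb ....#: next=.  (t=2,i=8, bit1=0)
  nb .....: next=#  (t=2,i=5, bit0=1)
  bits 01100110001001011011001111110101 = 1713746933

1713746933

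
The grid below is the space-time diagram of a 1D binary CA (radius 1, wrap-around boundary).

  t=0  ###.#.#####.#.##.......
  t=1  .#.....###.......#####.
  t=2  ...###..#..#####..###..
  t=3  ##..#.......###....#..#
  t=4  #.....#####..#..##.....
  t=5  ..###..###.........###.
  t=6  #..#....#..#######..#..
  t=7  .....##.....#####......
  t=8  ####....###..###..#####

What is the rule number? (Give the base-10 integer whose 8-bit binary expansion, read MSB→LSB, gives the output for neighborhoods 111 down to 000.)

  [7] ### => #  t=0,i=1
  [6] ##. => .  t=0,i=2
  [5] #.# => .  t=0,i=3
  [4] #.. => .  t=0,i=16
  [3] .## => .  t=0,i=0
  [2] .#. => .  t=0,i=4
  [1] ..# => .  t=0,i=22
  [0] ... => #  t=0,i=17
  bits 10000001 = 129

129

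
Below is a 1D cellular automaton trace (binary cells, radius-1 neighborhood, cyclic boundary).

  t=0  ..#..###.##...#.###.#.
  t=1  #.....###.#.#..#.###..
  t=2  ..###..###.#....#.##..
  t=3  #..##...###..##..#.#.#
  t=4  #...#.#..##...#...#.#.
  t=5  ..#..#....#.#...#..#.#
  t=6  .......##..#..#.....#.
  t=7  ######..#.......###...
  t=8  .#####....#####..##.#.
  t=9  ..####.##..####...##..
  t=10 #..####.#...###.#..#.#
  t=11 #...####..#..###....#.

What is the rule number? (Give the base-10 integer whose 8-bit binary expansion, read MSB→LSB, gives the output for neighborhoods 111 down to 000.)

225

  [7] ### => #  t=0,i=6
  [6] ##. => #  t=0,i=7
  [5] #.# => #  t=0,i=8
  [4] #.. => .  t=0,i=3
  [3] .## => .  t=0,i=5
  [2] .#. => .  t=0,i=2
  [1] ..# => .  t=0,i=1
  [0] ... => #  t=0,i=0
  bits 11100001 = 225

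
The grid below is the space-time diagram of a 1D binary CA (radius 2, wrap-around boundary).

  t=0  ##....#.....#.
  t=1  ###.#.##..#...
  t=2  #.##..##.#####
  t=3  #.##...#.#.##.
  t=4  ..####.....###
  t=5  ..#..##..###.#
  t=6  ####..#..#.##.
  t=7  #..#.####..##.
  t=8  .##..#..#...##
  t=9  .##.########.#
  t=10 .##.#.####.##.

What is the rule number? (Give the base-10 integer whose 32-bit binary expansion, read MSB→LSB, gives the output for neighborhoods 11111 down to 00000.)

3049665434

  #####|#  b31=1 t=2,i=11
  ####.|.  b30=0 t=2,i=13
  ###.#|#  b29=1 t=1,i=2
  ###..|#  b28=1 t=4,i=5
  ##.##|.  b27=0 t=2,i=1
  ##.#.|#  b26=1 t=1,i=3
  ##..#|.  b25=0 t=1,i=8
  ##...|#  b24=1 t=0,i=2
  #.###|#  b23=1 t=2,i=9
  #.##.|#  b22=1 t=0,i=0
  #.#.#|.  b21=0 t=1,i=4
  #.#..|.  b20=0 t=5,i=13
  #..##|.  b19=0 t=2,i=5
  #..#.|#  b18=1 t=1,i=9
  #...#|#  b17=1 t=1,i=12
  #....|.  b16=0 t=0,i=3
  .####|.  b15=0 t=2,i=10
  .###.|.  b14=0 t=1,i=1
  .##.#|#  b13=1 t=2,i=7
  .##..|#  b12=1 t=0,i=1
  .#.##|.  b11=0 t=0,i=13
  .#.#.|.  b10=0 t=3,i=8
  .#..#|#  b9=1 t=5,i=0
  .#...|#  b8=1 t=0,i=7
  ..###|#  b7=1 t=1,i=0
  ..##.|.  b6=0 t=2,i=6
  ..#.#|.  b5=0 t=0,i=12
  ..#..|#  b4=1 t=0,i=6
  ...##|#  b3=1 t=1,i=13
  ...#.|.  b2=0 t=0,i=5
  ....#|#  b1=1 t=0,i=4
  .....|.  b0=0 t=0,i=9
  bits 10110101110001100011001110011010 = 3049665434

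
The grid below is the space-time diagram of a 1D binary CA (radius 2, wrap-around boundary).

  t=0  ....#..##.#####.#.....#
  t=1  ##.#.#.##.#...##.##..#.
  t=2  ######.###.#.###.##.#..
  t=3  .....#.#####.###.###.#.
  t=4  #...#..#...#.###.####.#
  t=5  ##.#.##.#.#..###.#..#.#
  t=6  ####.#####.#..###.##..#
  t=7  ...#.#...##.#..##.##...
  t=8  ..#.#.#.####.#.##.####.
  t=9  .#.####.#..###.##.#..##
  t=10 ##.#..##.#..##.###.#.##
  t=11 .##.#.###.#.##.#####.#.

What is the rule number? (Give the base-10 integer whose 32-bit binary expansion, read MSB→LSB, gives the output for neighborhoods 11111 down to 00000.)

  [31] ##### => .  t=0,i=12
  [30] ####. => .  t=0,i=13
  [29] ###.# => #  t=0,i=14
  [28] ###.. => #  t=8,i=21
  [27] ##.## => .  t=0,i=9
  [26] ##.#. => #  t=0,i=15
  [25] ##..# => .  t=1,i=19
  [24] ##... => #  t=4,i=1
  [23] #.### => #  t=0,i=10
  [22] #.##. => #  t=1,i=0
  [21] #.#.# => #  t=1,i=3
  [20] #.#.. => .  t=0,i=16
  [19] #..## => .  t=0,i=6
  [18] #..#. => #  t=1,i=20
  [17] #...# => .  t=1,i=12
  [16] #.... => #  t=0,i=1
  [15] .#### => .  t=0,i=11
  [14] .###. => #  t=2,i=8
  [13] .##.# => #  t=0,i=8
  [12] .##.. => #  t=1,i=18
  [11] .#.## => .  t=1,i=6
  [10] .#.#. => #  t=1,i=4
  [9] .#..# => #  t=0,i=5
  [8] .#... => #  t=0,i=0
  [7] ..### => .  t=2,i=0
  [6] ..##. => #  t=0,i=7
  [5] ..#.# => .  t=1,i=21
  [4] ..#.. => .  t=0,i=4
  [3] ...## => #  t=1,i=13
  [2] ...#. => #  t=0,i=3
  [1] ....# => .  t=0,i=2
  [0] ..... => .  t=0,i=19
  bits 00110101111001010111011101001100 = 904230732

904230732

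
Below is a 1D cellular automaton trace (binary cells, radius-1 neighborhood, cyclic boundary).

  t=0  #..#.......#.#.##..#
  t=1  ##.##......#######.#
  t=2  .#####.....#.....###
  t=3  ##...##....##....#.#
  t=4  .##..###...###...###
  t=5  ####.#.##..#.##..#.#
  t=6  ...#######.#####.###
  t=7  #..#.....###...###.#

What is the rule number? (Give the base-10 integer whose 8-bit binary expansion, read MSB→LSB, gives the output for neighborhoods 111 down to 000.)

124

  ###|.  b7=0 t=1,i=0
  ##.|#  b6=1 t=0,i=0
  #.#|#  b5=1 t=0,i=12
  #..|#  b4=1 t=0,i=1
  .##|#  b3=1 t=0,i=15
  .#.|#  b2=1 t=0,i=3
  ..#|.  b1=0 t=0,i=2
  ...|.  b0=0 t=0,i=5
  bits 01111100 = 124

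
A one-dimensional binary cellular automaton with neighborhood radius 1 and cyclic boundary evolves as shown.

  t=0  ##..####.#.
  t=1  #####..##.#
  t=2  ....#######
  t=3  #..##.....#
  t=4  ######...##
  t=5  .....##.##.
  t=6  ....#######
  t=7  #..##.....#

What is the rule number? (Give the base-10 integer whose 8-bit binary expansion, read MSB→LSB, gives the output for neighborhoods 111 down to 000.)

  nb ###: next=.  (t=0,i=5, bit7=0)
  nb ##.: next=#  (t=0,i=1, bit6=1)
  nb #.#: next=#  (t=0,i=8, bit5=1)
  nb #..: next=#  (t=0,i=2, bit4=1)
  nb .##: next=#  (t=0,i=0, bit3=1)
  nb .#.: next=.  (t=0,i=9, bit2=0)
  nb ..#: next=#  (t=0,i=3, bit1=1)
  nb ...: next=.  (t=2,i=1, bit0=0)
  bits 01111010 = 122

122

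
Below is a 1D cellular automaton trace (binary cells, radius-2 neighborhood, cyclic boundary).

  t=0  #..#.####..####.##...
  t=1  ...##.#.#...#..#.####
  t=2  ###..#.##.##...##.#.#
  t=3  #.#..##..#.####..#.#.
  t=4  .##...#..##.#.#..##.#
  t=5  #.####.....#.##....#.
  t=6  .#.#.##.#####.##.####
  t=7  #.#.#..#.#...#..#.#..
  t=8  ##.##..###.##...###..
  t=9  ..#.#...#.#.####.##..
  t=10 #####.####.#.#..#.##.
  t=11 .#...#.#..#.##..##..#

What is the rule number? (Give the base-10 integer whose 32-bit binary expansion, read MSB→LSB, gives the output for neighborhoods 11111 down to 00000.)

487775279

  ##### -> .   bit 31 = 0  t=6,i=10
  ####. -> .   bit 30 = 0  t=0,i=7
  ###.# -> .   bit 29 = 0  t=0,i=14
  ###.. -> #   bit 28 = 1  t=0,i=8
  ##.## -> #   bit 27 = 1  t=0,i=15
  ##.#. -> #   bit 26 = 1  t=1,i=5
  ##..# -> .   bit 25 = 0  t=0,i=9
  ##... -> #   bit 24 = 1  t=0,i=18
  #.### -> .   bit 23 = 0  t=0,i=5
  #.##. -> .   bit 22 = 0  t=0,i=16
  #.#.# -> .   bit 21 = 0  t=1,i=6
  #.#.. -> #   bit 20 = 1  t=1,i=8
  #..## -> .   bit 19 = 0  t=0,i=10
  #..#. -> .   bit 18 = 0  t=0,i=2
  #...# -> #   bit 17 = 1  t=0,i=19
  #.... -> .   bit 16 = 0  t=5,i=7
  .#### -> #   bit 15 = 1  t=0,i=6
  .###. -> #   bit 14 = 1  t=8,i=8
  .##.# -> .   bit 13 = 0  t=1,i=4
  .##.. -> #   bit 12 = 1  t=0,i=17
  .#.## -> #   bit 11 = 1  t=0,i=4
  .#.#. -> #   bit 10 = 1  t=1,i=7
  .#..# -> .   bit 9 = 0  t=0,i=1
  .#... -> .   bit 8 = 0  t=1,i=9
  ..### -> .   bit 7 = 0  t=0,i=11
  ..##. -> .   bit 6 = 0  t=1,i=3
  ..#.# -> #   bit 5 = 1  t=0,i=3
  ..#.. -> .   bit 4 = 0  t=0,i=0
  ...## -> #   bit 3 = 1  t=1,i=2
  ...#. -> #   bit 2 = 1  t=0,i=20
  ....# -> #   bit 1 = 1  t=5,i=9
  ..... -> #   bit 0 = 1  t=5,i=8
  bits 00011101000100101101110000101111 = 487775279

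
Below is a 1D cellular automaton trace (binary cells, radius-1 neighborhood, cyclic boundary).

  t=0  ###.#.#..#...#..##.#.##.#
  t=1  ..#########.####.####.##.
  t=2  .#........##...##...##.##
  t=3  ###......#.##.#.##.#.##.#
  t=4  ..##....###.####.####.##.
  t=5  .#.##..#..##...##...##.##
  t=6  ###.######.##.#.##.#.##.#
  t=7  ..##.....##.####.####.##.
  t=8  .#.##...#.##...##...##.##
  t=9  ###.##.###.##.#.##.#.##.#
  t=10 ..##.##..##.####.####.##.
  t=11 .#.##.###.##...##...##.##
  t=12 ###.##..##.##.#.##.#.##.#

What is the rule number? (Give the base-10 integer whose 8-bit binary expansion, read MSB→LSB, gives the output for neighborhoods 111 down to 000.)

118

  [7] ### => .  t=0,i=0
  [6] ##. => #  t=0,i=2
  [5] #.# => #  t=0,i=3
  [4] #.. => #  t=0,i=7
  [3] .## => .  t=0,i=16
  [2] .#. => #  t=0,i=4
  [1] ..# => #  t=0,i=8
  [0] ... => .  t=0,i=11
  bits 01110110 = 118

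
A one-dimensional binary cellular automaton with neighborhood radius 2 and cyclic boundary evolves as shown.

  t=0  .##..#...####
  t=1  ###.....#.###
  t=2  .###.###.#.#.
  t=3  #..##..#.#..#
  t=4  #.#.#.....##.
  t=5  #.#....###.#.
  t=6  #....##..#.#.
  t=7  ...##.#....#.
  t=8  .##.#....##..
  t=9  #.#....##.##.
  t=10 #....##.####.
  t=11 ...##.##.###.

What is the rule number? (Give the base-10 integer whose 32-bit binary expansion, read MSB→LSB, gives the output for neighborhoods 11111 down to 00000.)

2036906511

  #####|.  b31=0 t=1,i=0
  ####.|#  b30=1 t=0,i=11
  ###.#|#  b29=1 t=0,i=12
  ###..|#  b28=1 t=1,i=2
  ##.##|#  b27=1 t=0,i=0
  ##.#.|.  b26=0 t=2,i=8
  ##..#|.  b25=0 t=0,i=3
  ##...|#  b24=1 t=1,i=3
  #.###|.  b23=0 t=1,i=10
  #.##.|#  b22=1 t=0,i=1
  #.#.#|#  b21=1 t=2,i=9
  #.#..|.  b20=0 t=2,i=11
  #..##|#  b19=1 t=2,i=0
  #..#.|.  b18=0 t=0,i=4
  #...#|.  b17=0 t=0,i=7
  #....|.  b16=0 t=1,i=4
  .####|#  b15=1 t=0,i=10
  .###.|.  b14=0 t=2,i=2
  .##.#|#  b13=1 t=4,i=11
  .##..|#  b12=1 t=0,i=2
  .#.##|#  b11=1 t=1,i=9
  .#.#.|.  b10=0 t=2,i=10
  .#..#|#  b9=1 t=2,i=12
  .#...|.  b8=0 t=0,i=6
  ..###|.  b7=0 t=0,i=9
  ..##.|.  b6=0 t=3,i=3
  ..#.#|.  b5=0 t=1,i=8
  ..#..|.  b4=0 t=0,i=5
  ...##|#  b3=1 t=0,i=8
  ...#.|#  b2=1 t=1,i=7
  ....#|#  b1=1 t=1,i=6
  .....|#  b0=1 t=1,i=5
  bits 01111001011010001011101000001111 = 2036906511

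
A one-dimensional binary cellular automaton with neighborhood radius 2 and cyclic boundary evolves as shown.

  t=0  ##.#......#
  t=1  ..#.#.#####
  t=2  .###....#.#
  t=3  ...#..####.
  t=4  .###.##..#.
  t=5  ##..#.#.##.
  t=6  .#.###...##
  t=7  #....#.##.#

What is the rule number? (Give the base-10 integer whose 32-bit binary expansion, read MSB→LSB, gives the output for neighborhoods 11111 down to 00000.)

  [31] ##### => #  t=1,i=8
  [30] ####. => .  t=1,i=9
  [29] ###.# => .  t=0,i=1
  [28] ###.. => #  t=1,i=10
  [27] ##.## => #  t=4,i=4
  [26] ##.#. => #  t=0,i=2
  [25] ##..# => .  t=1,i=0
  [24] ##... => .  t=2,i=4
  [23] #.### => .  t=1,i=6
  [22] #.##. => .  t=4,i=5
  [21] #.#.# => .  t=1,i=4
  [20] #.#.. => .  t=0,i=3
  [19] #..## => #  t=3,i=5
  [18] #..#. => #  t=1,i=1
  [17] #...# => #  t=6,i=7
  [16] #.... => .  t=0,i=5
  [15] .#### => .  t=1,i=7
  [14] .###. => .  t=0,i=0
  [13] .##.# => #  t=5,i=9
  [12] .##.. => #  t=4,i=6
  [11] .#.## => .  t=1,i=5
  [10] .#.#. => #  t=1,i=3
  [9] .#..# => .  t=3,i=4
  [8] .#... => #  t=0,i=4
  [7] ..### => #  t=0,i=10
  [6] ..##. => .  t=6,i=9
  [5] ..#.# => #  t=1,i=2
  [4] ..#.. => #  t=3,i=3
  [3] ...## => #  t=0,i=9
  [2] ...#. => #  t=2,i=7
  [1] ....# => #  t=0,i=8
  [0] ..... => #  t=0,i=6
  bits 10011100000011100011010110111111 = 2618176959

2618176959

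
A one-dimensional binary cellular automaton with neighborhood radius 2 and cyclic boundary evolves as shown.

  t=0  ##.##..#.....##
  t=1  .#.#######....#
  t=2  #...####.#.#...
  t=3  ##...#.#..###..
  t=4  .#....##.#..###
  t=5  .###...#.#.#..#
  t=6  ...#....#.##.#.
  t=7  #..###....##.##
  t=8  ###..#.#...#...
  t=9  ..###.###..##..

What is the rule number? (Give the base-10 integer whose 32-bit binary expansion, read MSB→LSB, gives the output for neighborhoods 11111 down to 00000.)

  nb #####: next=#  (t=1,i=5, bit31=1)
  nb ####.: next=.  (t=0,i=0, bit30=0)
  nb ###.#: next=#  (t=0,i=1, bit29=1)
  nb ###..: next=#  (t=1,i=9, bit28=1)
  nb ##.##: next=.  (t=0,i=2, bit27=0)
  nb ##.#.: next=.  (t=2,i=8, bit26=0)
  nb ##..#: next=#  (t=0,i=5, bit25=1)
  nb ##...: next=.  (t=1,i=10, bit24=0)
  nb #.###: next=.  (t=1,i=3, bit23=0)
  nb #.##.: next=#  (t=0,i=3, bit22=1)
  nb #.#.#: next=.  (t=1,i=1, bit21=0)
  nb #.#..: next=#  (t=2,i=11, bit20=1)
  nb #..##: next=#  (t=3,i=9, bit19=1)
  nb #..#.: next=#  (t=0,i=6, bit18=1)
  nb #...#: next=.  (t=2,i=2, bit17=0)
  nb #....: next=#  (t=0,i=9, bit16=1)
  nb .####: next=#  (t=0,i=14, bit15=1)
  nb .###.: next=.  (t=3,i=11, bit14=0)
  nb .##.#: next=#  (t=4,i=7, bit13=1)
  nb .##..: next=#  (t=0,i=4, bit12=1)
  nb .#.##: next=.  (t=1,i=2, bit11=0)
  nb .#.#.: next=#  (t=1,i=0, bit10=1)
  nb .#..#: next=.  (t=3,i=8, bit9=0)
  nb .#...: next=#  (t=0,i=8, bit8=1)
  nb ..###: next=.  (t=0,i=13, bit7=0)
  nb ..##.: next=.  (t=3,i=0, bit6=0)
  nb ..#.#: next=.  (t=1,i=14, bit5=0)
  nb ..#..: next=#  (t=0,i=7, bit4=1)
  nb ...##: next=.  (t=0,i=12, bit3=0)
  nb ...#.: next=.  (t=1,i=13, bit2=0)
  nb ....#: next=.  (t=0,i=11, bit1=0)
  nb .....: next=.  (t=0,i=10, bit0=0)
  bits 10110010010111011011010100010000 = 2992485648

2992485648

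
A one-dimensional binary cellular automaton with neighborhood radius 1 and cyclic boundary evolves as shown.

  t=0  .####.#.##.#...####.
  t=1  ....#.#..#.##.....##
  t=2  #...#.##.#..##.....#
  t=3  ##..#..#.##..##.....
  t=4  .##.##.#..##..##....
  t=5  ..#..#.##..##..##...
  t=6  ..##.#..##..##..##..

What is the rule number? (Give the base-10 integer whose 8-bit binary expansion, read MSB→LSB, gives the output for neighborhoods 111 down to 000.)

  nb ###: next=.  (t=0,i=2, bit7=0)
  nb ##.: next=#  (t=0,i=4, bit6=1)
  nb #.#: next=.  (t=0,i=5, bit5=0)
  nb #..: next=#  (t=0,i=12, bit4=1)
  nb .##: next=.  (t=0,i=1, bit3=0)
  nb .#.: next=#  (t=0,i=6, bit2=1)
  nb ..#: next=.  (t=0,i=0, bit1=0)
  nb ...: next=.  (t=0,i=13, bit0=0)
  bits 01010100 = 84

84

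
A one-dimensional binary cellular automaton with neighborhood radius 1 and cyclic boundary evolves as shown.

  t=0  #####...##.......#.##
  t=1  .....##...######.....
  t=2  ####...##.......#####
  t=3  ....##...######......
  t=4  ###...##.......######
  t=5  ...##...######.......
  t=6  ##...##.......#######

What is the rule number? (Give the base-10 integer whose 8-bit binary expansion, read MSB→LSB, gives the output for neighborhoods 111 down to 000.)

17

  ### -> .   bit 7 = 0  t=0,i=0
  ##. -> .   bit 6 = 0  t=0,i=4
  #.# -> .   bit 5 = 0  t=0,i=18
  #.. -> #   bit 4 = 1  t=0,i=5
  .## -> .   bit 3 = 0  t=0,i=8
  .#. -> .   bit 2 = 0  t=0,i=17
  ..# -> .   bit 1 = 0  t=0,i=7
  ... -> #   bit 0 = 1  t=0,i=6
  bits 00010001 = 17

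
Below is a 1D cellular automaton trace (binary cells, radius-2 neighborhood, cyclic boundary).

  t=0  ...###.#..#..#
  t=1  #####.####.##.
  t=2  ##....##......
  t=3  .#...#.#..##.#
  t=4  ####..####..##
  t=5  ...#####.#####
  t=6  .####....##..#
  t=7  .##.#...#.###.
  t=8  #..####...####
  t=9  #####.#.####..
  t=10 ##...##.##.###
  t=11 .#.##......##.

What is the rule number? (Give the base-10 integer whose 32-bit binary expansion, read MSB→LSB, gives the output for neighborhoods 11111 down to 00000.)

  nb #####: next=.  (t=1,i=2, bit31=0)
  nb ####.: next=.  (t=1,i=3, bit30=0)
  nb ###.#: next=.  (t=0,i=5, bit29=0)
  nb ###..: next=#  (t=4,i=3, bit28=1)
  nb ##.##: next=.  (t=1,i=5, bit27=0)
  nb ##.#.: next=#  (t=0,i=6, bit26=1)
  nb ##..#: next=#  (t=4,i=4, bit25=1)
  nb ##...: next=.  (t=2,i=2, bit24=0)
  nb #.###: next=#  (t=1,i=0, bit23=1)
  nb #.##.: next=.  (t=1,i=11, bit22=0)
  nb #.#.#: next=#  (t=3,i=13, bit21=1)
  nb #.#..: next=#  (t=0,i=7, bit20=1)
  nb #..##: next=#  (t=3,i=9, bit19=1)
  nb #..#.: next=#  (t=0,i=9, bit18=1)
  nb #...#: next=#  (t=0,i=1, bit17=1)
  nb #....: next=.  (t=2,i=3, bit16=0)
  nb .####: next=#  (t=1,i=1, bit15=1)
  nb .###.: next=#  (t=0,i=4, bit14=1)
  nb .##.#: next=.  (t=1,i=12, bit13=0)
  nb .##..: next=#  (t=2,i=1, bit12=1)
  nb .#.##: next=.  (t=6,i=0, bit11=0)
  nb .#.#.: next=#  (t=3,i=0, bit10=1)
  nb .#..#: next=#  (t=0,i=8, bit9=1)
  nb .#...: next=#  (t=0,i=0, bit8=1)
  nb ..###: next=#  (t=0,i=3, bit7=1)
  nb ..##.: next=.  (t=2,i=0, bit6=0)
  nb ..#.#: next=.  (t=3,i=5, bit5=0)
  nb ..#..: next=.  (t=0,i=10, bit4=0)
  nb ...##: next=#  (t=0,i=2, bit3=1)
  nb ...#.: next=.  (t=3,i=4, bit2=0)
  nb ....#: next=.  (t=2,i=4, bit1=0)
  nb .....: next=#  (t=2,i=10, bit0=1)
  bits 00010110101111101101011110001001 = 381605769

381605769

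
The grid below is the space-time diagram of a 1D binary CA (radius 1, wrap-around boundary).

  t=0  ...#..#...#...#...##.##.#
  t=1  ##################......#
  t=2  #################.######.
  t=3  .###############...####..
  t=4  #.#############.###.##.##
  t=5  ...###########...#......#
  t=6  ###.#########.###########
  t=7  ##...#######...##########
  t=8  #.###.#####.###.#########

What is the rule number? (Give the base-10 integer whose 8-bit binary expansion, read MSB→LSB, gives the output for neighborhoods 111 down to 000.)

  ### -> #   bit 7 = 1  t=1,i=0
  ##. -> .   bit 6 = 0  t=0,i=19
  #.# -> .   bit 5 = 0  t=0,i=20
  #.. -> #   bit 4 = 1  t=0,i=0
  .## -> .   bit 3 = 0  t=0,i=18
  .#. -> #   bit 2 = 1  t=0,i=3
  ..# -> #   bit 1 = 1  t=0,i=2
  ... -> #   bit 0 = 1  t=0,i=1
  bits 10010111 = 151

151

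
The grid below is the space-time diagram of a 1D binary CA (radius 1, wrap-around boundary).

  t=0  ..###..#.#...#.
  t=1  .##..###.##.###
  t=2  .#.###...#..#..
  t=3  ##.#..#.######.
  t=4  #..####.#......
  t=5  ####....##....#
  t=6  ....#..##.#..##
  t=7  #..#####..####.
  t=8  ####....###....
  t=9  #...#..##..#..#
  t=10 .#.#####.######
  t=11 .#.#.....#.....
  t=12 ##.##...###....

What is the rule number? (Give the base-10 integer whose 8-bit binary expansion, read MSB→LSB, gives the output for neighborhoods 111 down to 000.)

30

  ### -> .   bit 7 = 0  t=0,i=3
  ##. -> .   bit 6 = 0  t=0,i=4
  #.# -> .   bit 5 = 0  t=0,i=8
  #.. -> #   bit 4 = 1  t=0,i=5
  .## -> #   bit 3 = 1  t=0,i=2
  .#. -> #   bit 2 = 1  t=0,i=7
  ..# -> #   bit 1 = 1  t=0,i=1
  ... -> .   bit 0 = 0  t=0,i=0
  bits 00011110 = 30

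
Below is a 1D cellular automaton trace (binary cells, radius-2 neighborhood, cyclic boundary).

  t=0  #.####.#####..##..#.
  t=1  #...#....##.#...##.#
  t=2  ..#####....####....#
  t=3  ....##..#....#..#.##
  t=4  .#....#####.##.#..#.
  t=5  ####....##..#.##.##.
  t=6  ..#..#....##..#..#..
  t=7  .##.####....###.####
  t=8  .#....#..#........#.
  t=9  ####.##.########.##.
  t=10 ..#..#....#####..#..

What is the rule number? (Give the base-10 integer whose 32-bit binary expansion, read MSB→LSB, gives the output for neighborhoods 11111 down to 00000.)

  nb #####: next=#  (t=0,i=9, bit31=1)
  nb ####.: next=#  (t=0,i=4, bit30=1)
  nb ###.#: next=.  (t=0,i=5, bit29=0)
  nb ###..: next=.  (t=0,i=11, bit28=0)
  nb ##.##: next=.  (t=0,i=6, bit27=0)
  nb ##.#.: next=#  (t=1,i=11, bit26=1)
  nb ##..#: next=#  (t=0,i=12, bit25=1)
  nb ##...: next=.  (t=1,i=1, bit24=0)
  nb #.###: next=.  (t=0,i=2, bit23=0)
  nb #.##.: next=#  (t=1,i=19, bit22=1)
  nb #.#.#: next=#  (t=0,i=0, bit21=1)
  nb #.#..: next=#  (t=1,i=12, bit20=1)
  nb #..##: next=.  (t=0,i=13, bit19=0)
  nb #..#.: next=#  (t=0,i=17, bit18=1)
  nb #...#: next=#  (t=1,i=2, bit17=1)
  nb #....: next=#  (t=1,i=6, bit16=1)
  nb .####: next=.  (t=0,i=3, bit15=0)
  nb .###.: next=.  (t=7,i=13, bit14=0)
  nb .##.#: next=.  (t=1,i=10, bit13=0)
  nb .##..: next=.  (t=0,i=15, bit12=0)
  nb .#.##: next=.  (t=0,i=1, bit11=0)
  nb .#.#.: next=#  (t=0,i=19, bit10=1)
  nb .#..#: next=.  (t=2,i=0, bit9=0)
  nb .#...: next=#  (t=1,i=5, bit8=1)
  nb ..###: next=.  (t=2,i=2, bit7=0)
  nb ..##.: next=.  (t=0,i=14, bit6=0)
  nb ..#.#: next=.  (t=0,i=18, bit5=0)
  nb ..#..: next=#  (t=1,i=4, bit4=1)
  nb ...##: next=.  (t=1,i=8, bit3=0)
  nb ...#.: next=#  (t=1,i=3, bit2=1)
  nb ....#: next=.  (t=1,i=7, bit1=0)
  nb .....: next=#  (t=8,i=12, bit0=1)
  bits 11000110011101110000010100010101 = 3329688853

3329688853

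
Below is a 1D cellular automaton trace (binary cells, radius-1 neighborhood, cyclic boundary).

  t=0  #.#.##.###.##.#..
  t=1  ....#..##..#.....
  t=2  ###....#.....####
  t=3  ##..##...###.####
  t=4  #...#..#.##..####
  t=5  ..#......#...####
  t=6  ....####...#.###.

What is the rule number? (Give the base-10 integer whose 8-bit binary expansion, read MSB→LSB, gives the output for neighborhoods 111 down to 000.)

137

  [7] ### => #  t=0,i=8
  [6] ##. => .  t=0,i=5
  [5] #.# => .  t=0,i=1
  [4] #.. => .  t=0,i=15
  [3] .## => #  t=0,i=4
  [2] .#. => .  t=0,i=0
  [1] ..# => .  t=0,i=16
  [0] ... => #  t=1,i=0
  bits 10001001 = 137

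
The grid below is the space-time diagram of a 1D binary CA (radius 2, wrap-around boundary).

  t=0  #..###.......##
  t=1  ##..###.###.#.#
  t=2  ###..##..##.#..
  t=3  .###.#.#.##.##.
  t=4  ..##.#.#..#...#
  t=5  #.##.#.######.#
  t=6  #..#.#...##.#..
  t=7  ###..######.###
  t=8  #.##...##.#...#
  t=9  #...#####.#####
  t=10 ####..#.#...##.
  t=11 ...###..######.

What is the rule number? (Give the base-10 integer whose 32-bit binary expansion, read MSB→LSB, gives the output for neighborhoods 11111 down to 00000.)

  ##### -> #   bit 31 = 1  t=5,i=9
  ####. -> .   bit 30 = 0  t=5,i=11
  ###.# -> #   bit 29 = 1  t=1,i=6
  ###.. -> #   bit 28 = 1  t=0,i=0
  ##.## -> .   bit 27 = 0  t=1,i=7
  ##.#. -> .   bit 26 = 0  t=1,i=11
  ##..# -> #   bit 25 = 1  t=0,i=1
  ##... -> #   bit 24 = 1  t=0,i=6
  #.### -> .   bit 23 = 0  t=1,i=8
  #.##. -> .   bit 22 = 0  t=3,i=9
  #.#.# -> #   bit 21 = 1  t=1,i=12
  #.#.. -> #   bit 20 = 1  t=2,i=12
  #..## -> .   bit 19 = 0  t=0,i=2
  #..#. -> #   bit 18 = 1  t=4,i=9
  #...# -> #   bit 17 = 1  t=4,i=12
  #.... -> .   bit 16 = 0  t=0,i=7
  .#### -> .   bit 15 = 0  t=5,i=8
  .###. -> #   bit 14 = 1  t=0,i=4
  .##.# -> #   bit 13 = 1  t=2,i=10
  .##.. -> .   bit 12 = 0  t=2,i=6
  .#.## -> .   bit 11 = 0  t=1,i=13
  .#.#. -> .   bit 10 = 0  t=3,i=6
  .#..# -> #   bit 9 = 1  t=2,i=13
  .#... -> #   bit 8 = 1  t=4,i=11
  ..### -> .   bit 7 = 0  t=0,i=3
  ..##. -> #   bit 6 = 1  t=2,i=5
  ..#.# -> .   bit 5 = 0  t=6,i=3
  ..#.. -> #   bit 4 = 1  t=4,i=10
  ...## -> #   bit 3 = 1  t=0,i=12
  ...#. -> .   bit 2 = 0  t=4,i=13
  ....# -> .   bit 1 = 0  t=0,i=11
  ..... -> #   bit 0 = 1  t=0,i=8
  bits 10110011001101100110001101011001 = 3006686041

3006686041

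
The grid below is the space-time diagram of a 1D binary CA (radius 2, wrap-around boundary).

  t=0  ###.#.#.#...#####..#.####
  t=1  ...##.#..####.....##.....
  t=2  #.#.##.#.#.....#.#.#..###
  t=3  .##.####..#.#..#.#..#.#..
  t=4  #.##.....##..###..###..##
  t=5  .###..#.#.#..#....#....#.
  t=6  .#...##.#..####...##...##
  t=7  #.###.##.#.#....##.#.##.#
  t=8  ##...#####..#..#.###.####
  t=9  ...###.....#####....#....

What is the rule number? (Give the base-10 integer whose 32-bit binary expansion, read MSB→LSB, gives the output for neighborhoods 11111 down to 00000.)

208024505

  #####|.  b31=0 t=0,i=0
  ####.|.  b30=0 t=0,i=1
  ###.#|.  b29=0 t=0,i=2
  ###..|.  b28=0 t=0,i=16
  ##.##|#  b27=1 t=3,i=3
  ##.#.|#  b26=1 t=0,i=3
  ##..#|.  b25=0 t=0,i=17
  ##...|.  b24=0 t=1,i=13
  #.###|.  b23=0 t=0,i=21
  #.##.|#  b22=1 t=2,i=4
  #.#.#|#  b21=1 t=0,i=4
  #.#..|.  b20=0 t=0,i=8
  #..##|.  b19=0 t=1,i=8
  #..#.|#  b18=1 t=0,i=18
  #...#|#  b17=1 t=0,i=10
  #....|.  b16=0 t=1,i=14
  .####|.  b15=0 t=0,i=13
  .###.|.  b14=0 t=4,i=14
  .##.#|#  b13=1 t=1,i=4
  .##..|#  b12=1 t=1,i=19
  .#.##|.  b11=0 t=0,i=20
  .#.#.|.  b10=0 t=0,i=5
  .#..#|#  b9=1 t=1,i=7
  .#...|#  b8=1 t=0,i=9
  ..###|#  b7=1 t=0,i=12
  ..##.|.  b6=0 t=1,i=3
  ..#.#|#  b5=1 t=0,i=19
  ..#..|#  b4=1 t=5,i=13
  ...##|#  b3=1 t=0,i=11
  ...#.|.  b2=0 t=2,i=14
  ....#|.  b1=0 t=1,i=1
  .....|#  b0=1 t=1,i=0
  bits 00001100011001100011001110111001 = 208024505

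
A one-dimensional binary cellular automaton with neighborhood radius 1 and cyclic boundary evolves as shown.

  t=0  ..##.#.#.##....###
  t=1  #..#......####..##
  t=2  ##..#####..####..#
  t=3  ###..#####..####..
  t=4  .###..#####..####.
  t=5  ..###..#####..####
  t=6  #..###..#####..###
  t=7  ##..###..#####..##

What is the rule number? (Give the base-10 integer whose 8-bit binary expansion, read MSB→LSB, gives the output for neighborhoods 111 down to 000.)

209

  ### -> #   bit 7 = 1  t=0,i=16
  ##. -> #   bit 6 = 1  t=0,i=3
  #.# -> .   bit 5 = 0  t=0,i=4
  #.. -> #   bit 4 = 1  t=0,i=0
  .## -> .   bit 3 = 0  t=0,i=2
  .#. -> .   bit 2 = 0  t=0,i=5
  ..# -> .   bit 1 = 0  t=0,i=1
  ... -> #   bit 0 = 1  t=0,i=12
  bits 11010001 = 209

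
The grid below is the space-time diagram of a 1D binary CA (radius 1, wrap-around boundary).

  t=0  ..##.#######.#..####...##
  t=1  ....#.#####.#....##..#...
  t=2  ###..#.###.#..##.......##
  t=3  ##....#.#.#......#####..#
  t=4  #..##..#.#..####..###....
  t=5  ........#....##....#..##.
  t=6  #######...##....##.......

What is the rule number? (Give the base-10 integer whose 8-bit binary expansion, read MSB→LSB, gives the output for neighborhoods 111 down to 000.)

  nb ###: next=#  (t=0,i=6, bit7=1)
  nb ##.: next=.  (t=0,i=3, bit6=0)
  nb #.#: next=#  (t=0,i=4, bit5=1)
  nb #..: next=.  (t=0,i=0, bit4=0)
  nb .##: next=.  (t=0,i=2, bit3=0)
  nb .#.: next=.  (t=0,i=13, bit2=0)
  nb ..#: next=.  (t=0,i=1, bit1=0)
  nb ...: next=#  (t=0,i=21, bit0=1)
  bits 10100001 = 161

161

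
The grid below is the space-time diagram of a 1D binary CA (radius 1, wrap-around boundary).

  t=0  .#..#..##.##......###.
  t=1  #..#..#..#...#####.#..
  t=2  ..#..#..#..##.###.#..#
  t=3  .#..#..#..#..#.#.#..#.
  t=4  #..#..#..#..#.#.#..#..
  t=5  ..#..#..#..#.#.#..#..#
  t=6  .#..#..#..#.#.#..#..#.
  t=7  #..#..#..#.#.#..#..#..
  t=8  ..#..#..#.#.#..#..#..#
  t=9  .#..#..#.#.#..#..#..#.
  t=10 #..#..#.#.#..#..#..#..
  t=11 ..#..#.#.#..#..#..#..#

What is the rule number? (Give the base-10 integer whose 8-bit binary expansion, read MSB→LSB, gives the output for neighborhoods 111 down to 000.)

  ### -> #   bit 7 = 1  t=0,i=19
  ##. -> .   bit 6 = 0  t=0,i=8
  #.# -> #   bit 5 = 1  t=0,i=9
  #.. -> .   bit 4 = 0  t=0,i=2
  .## -> .   bit 3 = 0  t=0,i=7
  .#. -> .   bit 2 = 0  t=0,i=1
  ..# -> #   bit 1 = 1  t=0,i=0
  ... -> #   bit 0 = 1  t=0,i=13
  bits 10100011 = 163

163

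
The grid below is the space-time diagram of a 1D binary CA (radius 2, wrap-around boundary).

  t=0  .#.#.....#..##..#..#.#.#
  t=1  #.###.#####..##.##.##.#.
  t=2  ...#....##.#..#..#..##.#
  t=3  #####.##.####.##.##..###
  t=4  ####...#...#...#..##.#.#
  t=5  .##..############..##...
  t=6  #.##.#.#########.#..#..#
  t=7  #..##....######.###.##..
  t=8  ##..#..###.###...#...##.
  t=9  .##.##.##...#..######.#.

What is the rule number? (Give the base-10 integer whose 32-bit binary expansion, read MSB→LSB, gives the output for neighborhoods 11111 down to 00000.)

3323099071

  ##### -> #   bit 31 = 1  t=1,i=8
  ####. -> #   bit 30 = 1  t=1,i=9
  ###.# -> .   bit 29 = 0  t=1,i=4
  ###.. -> .   bit 28 = 0  t=1,i=10
  ##.## -> .   bit 27 = 0  t=1,i=5
  ##.#. -> #   bit 26 = 1  t=1,i=21
  ##..# -> #   bit 25 = 1  t=0,i=14
  ##... -> .   bit 24 = 0  t=4,i=4
  #.### -> .   bit 23 = 0  t=1,i=2
  #.##. -> .   bit 22 = 0  t=1,i=16
  #.#.# -> .   bit 21 = 0  t=0,i=1
  #.#.. -> #   bit 20 = 1  t=0,i=3
  #..## -> .   bit 19 = 0  t=0,i=11
  #..#. -> .   bit 18 = 0  t=0,i=15
  #...# -> #   bit 17 = 1  t=2,i=1
  #.... -> .   bit 16 = 0  t=0,i=5
  .#### -> .   bit 15 = 0  t=1,i=7
  .###. -> #   bit 14 = 1  t=1,i=3
  .##.# -> #   bit 13 = 1  t=1,i=14
  .##.. -> #   bit 12 = 1  t=0,i=13
  .#.## -> .   bit 11 = 0  t=1,i=1
  .#.#. -> #   bit 10 = 1  t=0,i=0
  .#..# -> #   bit 9 = 1  t=0,i=10
  .#... -> #   bit 8 = 1  t=0,i=4
  ..### -> #   bit 7 = 1  t=3,i=21
  ..##. -> .   bit 6 = 0  t=0,i=12
  ..#.# -> #   bit 5 = 1  t=0,i=19
  ..#.. -> #   bit 4 = 1  t=0,i=9
  ...## -> #   bit 3 = 1  t=2,i=7
  ...#. -> #   bit 2 = 1  t=0,i=8
  ....# -> #   bit 1 = 1  t=0,i=7
  ..... -> #   bit 0 = 1  t=0,i=6
  bits 11000110000100100111011110111111 = 3323099071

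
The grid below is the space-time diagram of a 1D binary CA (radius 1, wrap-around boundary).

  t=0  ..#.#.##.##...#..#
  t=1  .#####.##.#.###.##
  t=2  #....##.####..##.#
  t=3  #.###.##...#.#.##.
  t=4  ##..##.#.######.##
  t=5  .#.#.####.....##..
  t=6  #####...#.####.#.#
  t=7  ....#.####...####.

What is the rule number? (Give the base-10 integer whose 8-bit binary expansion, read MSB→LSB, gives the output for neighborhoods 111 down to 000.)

103

  nb ###: next=.  (t=1,i=2, bit7=0)
  nb ##.: next=#  (t=0,i=7, bit6=1)
  nb #.#: next=#  (t=0,i=3, bit5=1)
  nb #..: next=.  (t=0,i=0, bit4=0)
  nb .##: next=.  (t=0,i=6, bit3=0)
  nb .#.: next=#  (t=0,i=2, bit2=1)
  nb ..#: next=#  (t=0,i=1, bit1=1)
  nb ...: next=#  (t=0,i=12, bit0=1)
  bits 01100111 = 103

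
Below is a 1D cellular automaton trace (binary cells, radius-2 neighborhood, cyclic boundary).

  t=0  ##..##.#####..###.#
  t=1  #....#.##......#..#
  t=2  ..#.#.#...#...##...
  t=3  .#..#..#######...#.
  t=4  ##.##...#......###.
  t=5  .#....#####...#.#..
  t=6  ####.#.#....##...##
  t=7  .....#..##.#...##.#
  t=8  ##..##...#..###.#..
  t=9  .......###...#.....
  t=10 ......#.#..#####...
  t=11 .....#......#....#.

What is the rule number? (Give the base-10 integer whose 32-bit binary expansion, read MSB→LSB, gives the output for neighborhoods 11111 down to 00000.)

  [31] ##### => .  t=0,i=9
  [30] ####. => .  t=0,i=10
  [29] ###.# => .  t=0,i=16
  [28] ###.. => .  t=0,i=1
  [27] ##.## => .  t=0,i=6
  [26] ##.#. => .  t=6,i=4
  [25] ##..# => .  t=0,i=2
  [24] ##... => .  t=1,i=1
  [23] #.### => #  t=0,i=7
  [22] #.##. => .  t=1,i=7
  [21] #.#.# => #  t=2,i=4
  [20] #.#.. => .  t=2,i=6
  [19] #..## => .  t=0,i=3
  [18] #..#. => #  t=3,i=0
  [17] #...# => #  t=2,i=8
  [16] #.... => #  t=1,i=2
  [15] .#### => #  t=0,i=8
  [14] .###. => #  t=0,i=0
  [13] .##.# => #  t=0,i=5
  [12] .##.. => .  t=1,i=0
  [11] .#.## => #  t=1,i=6
  [10] .#.#. => .  t=2,i=3
  [9] .#..# => .  t=1,i=16
  [8] .#... => #  t=2,i=7
  [7] ..### => .  t=0,i=14
  [6] ..##. => .  t=0,i=4
  [5] ..#.# => .  t=1,i=5
  [4] ..#.. => #  t=1,i=15
  [3] ...## => #  t=2,i=13
  [2] ...#. => #  t=1,i=4
  [1] ....# => .  t=1,i=3
  [0] ..... => .  t=1,i=11
  bits 00000000101001111110100100011100 = 11004188

11004188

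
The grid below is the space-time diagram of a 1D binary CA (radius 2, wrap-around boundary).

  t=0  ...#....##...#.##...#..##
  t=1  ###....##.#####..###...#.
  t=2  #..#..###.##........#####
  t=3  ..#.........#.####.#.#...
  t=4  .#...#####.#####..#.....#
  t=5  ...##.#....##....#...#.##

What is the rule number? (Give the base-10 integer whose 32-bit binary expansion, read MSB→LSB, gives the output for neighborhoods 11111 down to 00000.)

92711021

  [31] ##### => .  t=1,i=12
  [30] ####. => .  t=1,i=13
  [29] ###.# => .  t=2,i=8
  [28] ###.. => .  t=1,i=2
  [27] ##.## => .  t=1,i=9
  [26] ##.#. => #  t=3,i=18
  [25] ##..# => .  t=1,i=15
  [24] ##... => #  t=0,i=0
  [23] #.### => #  t=1,i=0
  [22] #.##. => .  t=0,i=15
  [21] #.#.# => .  t=3,i=19
  [20] #.#.. => .  t=3,i=21
  [19] #..## => .  t=0,i=22
  [18] #..#. => #  t=2,i=2
  [17] #...# => #  t=0,i=1
  [16] #.... => .  t=0,i=5
  [15] .#### => #  t=1,i=11
  [14] .###. => .  t=1,i=1
  [13] .##.# => #  t=1,i=8
  [12] .##.. => .  t=0,i=9
  [11] .#.## => #  t=0,i=14
  [10] .#.#. => .  t=3,i=20
  [9] .#..# => .  t=0,i=21
  [8] .#... => .  t=0,i=4
  [7] ..### => .  t=1,i=17
  [6] ..##. => #  t=0,i=8
  [5] ..#.# => #  t=0,i=13
  [4] ..#.. => .  t=0,i=3
  [3] ...## => #  t=0,i=7
  [2] ...#. => #  t=0,i=2
  [1] ....# => .  t=0,i=6
  [0] ..... => #  t=2,i=14
  bits 00000101100001101010100001101101 = 92711021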